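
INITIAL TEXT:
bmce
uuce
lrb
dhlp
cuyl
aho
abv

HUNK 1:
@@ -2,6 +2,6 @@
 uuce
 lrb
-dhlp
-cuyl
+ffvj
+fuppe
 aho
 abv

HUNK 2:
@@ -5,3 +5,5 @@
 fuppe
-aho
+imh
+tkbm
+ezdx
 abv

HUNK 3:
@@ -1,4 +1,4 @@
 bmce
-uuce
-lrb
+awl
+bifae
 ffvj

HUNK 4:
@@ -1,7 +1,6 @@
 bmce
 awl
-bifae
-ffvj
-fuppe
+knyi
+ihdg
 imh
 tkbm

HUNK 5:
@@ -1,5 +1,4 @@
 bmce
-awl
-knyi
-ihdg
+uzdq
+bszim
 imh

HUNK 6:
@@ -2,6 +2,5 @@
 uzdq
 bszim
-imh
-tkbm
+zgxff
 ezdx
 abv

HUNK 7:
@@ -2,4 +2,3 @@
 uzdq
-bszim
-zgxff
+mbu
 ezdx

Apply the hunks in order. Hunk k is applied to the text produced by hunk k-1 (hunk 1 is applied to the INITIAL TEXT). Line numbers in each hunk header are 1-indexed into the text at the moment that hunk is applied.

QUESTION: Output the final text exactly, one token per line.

Answer: bmce
uzdq
mbu
ezdx
abv

Derivation:
Hunk 1: at line 2 remove [dhlp,cuyl] add [ffvj,fuppe] -> 7 lines: bmce uuce lrb ffvj fuppe aho abv
Hunk 2: at line 5 remove [aho] add [imh,tkbm,ezdx] -> 9 lines: bmce uuce lrb ffvj fuppe imh tkbm ezdx abv
Hunk 3: at line 1 remove [uuce,lrb] add [awl,bifae] -> 9 lines: bmce awl bifae ffvj fuppe imh tkbm ezdx abv
Hunk 4: at line 1 remove [bifae,ffvj,fuppe] add [knyi,ihdg] -> 8 lines: bmce awl knyi ihdg imh tkbm ezdx abv
Hunk 5: at line 1 remove [awl,knyi,ihdg] add [uzdq,bszim] -> 7 lines: bmce uzdq bszim imh tkbm ezdx abv
Hunk 6: at line 2 remove [imh,tkbm] add [zgxff] -> 6 lines: bmce uzdq bszim zgxff ezdx abv
Hunk 7: at line 2 remove [bszim,zgxff] add [mbu] -> 5 lines: bmce uzdq mbu ezdx abv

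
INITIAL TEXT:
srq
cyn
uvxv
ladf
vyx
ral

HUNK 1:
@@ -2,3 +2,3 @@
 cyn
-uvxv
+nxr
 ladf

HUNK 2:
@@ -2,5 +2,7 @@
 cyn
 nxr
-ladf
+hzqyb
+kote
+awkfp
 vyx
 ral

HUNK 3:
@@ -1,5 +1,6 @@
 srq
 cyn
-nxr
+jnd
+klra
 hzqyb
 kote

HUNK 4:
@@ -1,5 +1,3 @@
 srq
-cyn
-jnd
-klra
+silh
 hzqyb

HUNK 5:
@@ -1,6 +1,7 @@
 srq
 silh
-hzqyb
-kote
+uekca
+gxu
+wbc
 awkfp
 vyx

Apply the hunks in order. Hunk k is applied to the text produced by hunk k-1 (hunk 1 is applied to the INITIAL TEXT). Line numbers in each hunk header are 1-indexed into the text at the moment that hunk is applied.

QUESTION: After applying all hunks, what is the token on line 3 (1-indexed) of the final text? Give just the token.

Answer: uekca

Derivation:
Hunk 1: at line 2 remove [uvxv] add [nxr] -> 6 lines: srq cyn nxr ladf vyx ral
Hunk 2: at line 2 remove [ladf] add [hzqyb,kote,awkfp] -> 8 lines: srq cyn nxr hzqyb kote awkfp vyx ral
Hunk 3: at line 1 remove [nxr] add [jnd,klra] -> 9 lines: srq cyn jnd klra hzqyb kote awkfp vyx ral
Hunk 4: at line 1 remove [cyn,jnd,klra] add [silh] -> 7 lines: srq silh hzqyb kote awkfp vyx ral
Hunk 5: at line 1 remove [hzqyb,kote] add [uekca,gxu,wbc] -> 8 lines: srq silh uekca gxu wbc awkfp vyx ral
Final line 3: uekca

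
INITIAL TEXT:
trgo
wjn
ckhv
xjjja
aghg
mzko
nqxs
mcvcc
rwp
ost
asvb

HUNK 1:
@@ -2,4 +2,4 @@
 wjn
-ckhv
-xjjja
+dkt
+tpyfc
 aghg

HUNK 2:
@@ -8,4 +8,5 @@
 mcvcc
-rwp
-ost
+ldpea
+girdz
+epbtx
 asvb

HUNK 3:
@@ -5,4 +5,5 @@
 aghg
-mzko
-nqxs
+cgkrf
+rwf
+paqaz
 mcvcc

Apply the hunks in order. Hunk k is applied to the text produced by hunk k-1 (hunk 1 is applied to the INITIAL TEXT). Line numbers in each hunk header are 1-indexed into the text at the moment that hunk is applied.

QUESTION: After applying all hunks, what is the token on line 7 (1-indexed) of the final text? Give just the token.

Hunk 1: at line 2 remove [ckhv,xjjja] add [dkt,tpyfc] -> 11 lines: trgo wjn dkt tpyfc aghg mzko nqxs mcvcc rwp ost asvb
Hunk 2: at line 8 remove [rwp,ost] add [ldpea,girdz,epbtx] -> 12 lines: trgo wjn dkt tpyfc aghg mzko nqxs mcvcc ldpea girdz epbtx asvb
Hunk 3: at line 5 remove [mzko,nqxs] add [cgkrf,rwf,paqaz] -> 13 lines: trgo wjn dkt tpyfc aghg cgkrf rwf paqaz mcvcc ldpea girdz epbtx asvb
Final line 7: rwf

Answer: rwf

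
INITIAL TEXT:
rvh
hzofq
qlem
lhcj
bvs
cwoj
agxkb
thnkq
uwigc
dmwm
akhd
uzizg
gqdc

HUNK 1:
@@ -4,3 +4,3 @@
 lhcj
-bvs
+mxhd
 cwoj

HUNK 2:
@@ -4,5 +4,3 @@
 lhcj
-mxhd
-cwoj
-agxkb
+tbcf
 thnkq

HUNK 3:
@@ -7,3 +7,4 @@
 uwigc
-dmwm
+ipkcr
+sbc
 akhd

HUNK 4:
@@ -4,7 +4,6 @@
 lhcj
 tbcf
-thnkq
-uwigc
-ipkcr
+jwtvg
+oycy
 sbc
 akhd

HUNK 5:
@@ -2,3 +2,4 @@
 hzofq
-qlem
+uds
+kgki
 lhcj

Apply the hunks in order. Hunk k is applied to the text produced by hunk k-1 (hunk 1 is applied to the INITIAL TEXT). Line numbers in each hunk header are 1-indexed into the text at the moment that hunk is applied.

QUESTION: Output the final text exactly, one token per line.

Answer: rvh
hzofq
uds
kgki
lhcj
tbcf
jwtvg
oycy
sbc
akhd
uzizg
gqdc

Derivation:
Hunk 1: at line 4 remove [bvs] add [mxhd] -> 13 lines: rvh hzofq qlem lhcj mxhd cwoj agxkb thnkq uwigc dmwm akhd uzizg gqdc
Hunk 2: at line 4 remove [mxhd,cwoj,agxkb] add [tbcf] -> 11 lines: rvh hzofq qlem lhcj tbcf thnkq uwigc dmwm akhd uzizg gqdc
Hunk 3: at line 7 remove [dmwm] add [ipkcr,sbc] -> 12 lines: rvh hzofq qlem lhcj tbcf thnkq uwigc ipkcr sbc akhd uzizg gqdc
Hunk 4: at line 4 remove [thnkq,uwigc,ipkcr] add [jwtvg,oycy] -> 11 lines: rvh hzofq qlem lhcj tbcf jwtvg oycy sbc akhd uzizg gqdc
Hunk 5: at line 2 remove [qlem] add [uds,kgki] -> 12 lines: rvh hzofq uds kgki lhcj tbcf jwtvg oycy sbc akhd uzizg gqdc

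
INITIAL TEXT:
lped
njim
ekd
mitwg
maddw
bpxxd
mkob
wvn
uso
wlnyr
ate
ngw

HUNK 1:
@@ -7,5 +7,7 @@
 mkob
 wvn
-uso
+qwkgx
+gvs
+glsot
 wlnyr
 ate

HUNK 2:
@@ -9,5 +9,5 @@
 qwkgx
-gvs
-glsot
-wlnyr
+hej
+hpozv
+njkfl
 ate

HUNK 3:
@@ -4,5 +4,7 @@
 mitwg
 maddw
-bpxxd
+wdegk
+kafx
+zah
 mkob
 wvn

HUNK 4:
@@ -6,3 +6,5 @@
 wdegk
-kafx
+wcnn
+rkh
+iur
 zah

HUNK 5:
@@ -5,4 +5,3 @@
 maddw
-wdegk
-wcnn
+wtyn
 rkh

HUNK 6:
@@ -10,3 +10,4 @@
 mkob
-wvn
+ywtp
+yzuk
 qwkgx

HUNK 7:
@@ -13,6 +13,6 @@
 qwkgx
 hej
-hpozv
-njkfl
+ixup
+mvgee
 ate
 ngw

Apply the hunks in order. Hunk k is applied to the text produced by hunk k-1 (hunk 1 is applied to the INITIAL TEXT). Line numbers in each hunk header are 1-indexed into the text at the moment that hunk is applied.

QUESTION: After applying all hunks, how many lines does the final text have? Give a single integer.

Hunk 1: at line 7 remove [uso] add [qwkgx,gvs,glsot] -> 14 lines: lped njim ekd mitwg maddw bpxxd mkob wvn qwkgx gvs glsot wlnyr ate ngw
Hunk 2: at line 9 remove [gvs,glsot,wlnyr] add [hej,hpozv,njkfl] -> 14 lines: lped njim ekd mitwg maddw bpxxd mkob wvn qwkgx hej hpozv njkfl ate ngw
Hunk 3: at line 4 remove [bpxxd] add [wdegk,kafx,zah] -> 16 lines: lped njim ekd mitwg maddw wdegk kafx zah mkob wvn qwkgx hej hpozv njkfl ate ngw
Hunk 4: at line 6 remove [kafx] add [wcnn,rkh,iur] -> 18 lines: lped njim ekd mitwg maddw wdegk wcnn rkh iur zah mkob wvn qwkgx hej hpozv njkfl ate ngw
Hunk 5: at line 5 remove [wdegk,wcnn] add [wtyn] -> 17 lines: lped njim ekd mitwg maddw wtyn rkh iur zah mkob wvn qwkgx hej hpozv njkfl ate ngw
Hunk 6: at line 10 remove [wvn] add [ywtp,yzuk] -> 18 lines: lped njim ekd mitwg maddw wtyn rkh iur zah mkob ywtp yzuk qwkgx hej hpozv njkfl ate ngw
Hunk 7: at line 13 remove [hpozv,njkfl] add [ixup,mvgee] -> 18 lines: lped njim ekd mitwg maddw wtyn rkh iur zah mkob ywtp yzuk qwkgx hej ixup mvgee ate ngw
Final line count: 18

Answer: 18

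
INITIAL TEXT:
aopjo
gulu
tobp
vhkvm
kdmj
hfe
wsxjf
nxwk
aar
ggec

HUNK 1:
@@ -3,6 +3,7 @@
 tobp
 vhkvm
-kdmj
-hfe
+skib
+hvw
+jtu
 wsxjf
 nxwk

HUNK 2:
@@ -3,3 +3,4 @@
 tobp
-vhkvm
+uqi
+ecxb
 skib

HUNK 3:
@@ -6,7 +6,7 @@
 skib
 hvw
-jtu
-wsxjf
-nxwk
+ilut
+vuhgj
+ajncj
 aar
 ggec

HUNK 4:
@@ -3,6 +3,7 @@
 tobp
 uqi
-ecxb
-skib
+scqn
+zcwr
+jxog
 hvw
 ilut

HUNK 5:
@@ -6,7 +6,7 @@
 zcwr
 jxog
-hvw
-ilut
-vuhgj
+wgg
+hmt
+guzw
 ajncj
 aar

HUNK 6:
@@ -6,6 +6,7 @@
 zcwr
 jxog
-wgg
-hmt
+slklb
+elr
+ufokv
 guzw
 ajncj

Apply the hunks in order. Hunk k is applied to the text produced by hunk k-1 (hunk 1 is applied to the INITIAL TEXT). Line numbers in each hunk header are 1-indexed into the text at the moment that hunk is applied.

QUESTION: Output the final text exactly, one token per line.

Answer: aopjo
gulu
tobp
uqi
scqn
zcwr
jxog
slklb
elr
ufokv
guzw
ajncj
aar
ggec

Derivation:
Hunk 1: at line 3 remove [kdmj,hfe] add [skib,hvw,jtu] -> 11 lines: aopjo gulu tobp vhkvm skib hvw jtu wsxjf nxwk aar ggec
Hunk 2: at line 3 remove [vhkvm] add [uqi,ecxb] -> 12 lines: aopjo gulu tobp uqi ecxb skib hvw jtu wsxjf nxwk aar ggec
Hunk 3: at line 6 remove [jtu,wsxjf,nxwk] add [ilut,vuhgj,ajncj] -> 12 lines: aopjo gulu tobp uqi ecxb skib hvw ilut vuhgj ajncj aar ggec
Hunk 4: at line 3 remove [ecxb,skib] add [scqn,zcwr,jxog] -> 13 lines: aopjo gulu tobp uqi scqn zcwr jxog hvw ilut vuhgj ajncj aar ggec
Hunk 5: at line 6 remove [hvw,ilut,vuhgj] add [wgg,hmt,guzw] -> 13 lines: aopjo gulu tobp uqi scqn zcwr jxog wgg hmt guzw ajncj aar ggec
Hunk 6: at line 6 remove [wgg,hmt] add [slklb,elr,ufokv] -> 14 lines: aopjo gulu tobp uqi scqn zcwr jxog slklb elr ufokv guzw ajncj aar ggec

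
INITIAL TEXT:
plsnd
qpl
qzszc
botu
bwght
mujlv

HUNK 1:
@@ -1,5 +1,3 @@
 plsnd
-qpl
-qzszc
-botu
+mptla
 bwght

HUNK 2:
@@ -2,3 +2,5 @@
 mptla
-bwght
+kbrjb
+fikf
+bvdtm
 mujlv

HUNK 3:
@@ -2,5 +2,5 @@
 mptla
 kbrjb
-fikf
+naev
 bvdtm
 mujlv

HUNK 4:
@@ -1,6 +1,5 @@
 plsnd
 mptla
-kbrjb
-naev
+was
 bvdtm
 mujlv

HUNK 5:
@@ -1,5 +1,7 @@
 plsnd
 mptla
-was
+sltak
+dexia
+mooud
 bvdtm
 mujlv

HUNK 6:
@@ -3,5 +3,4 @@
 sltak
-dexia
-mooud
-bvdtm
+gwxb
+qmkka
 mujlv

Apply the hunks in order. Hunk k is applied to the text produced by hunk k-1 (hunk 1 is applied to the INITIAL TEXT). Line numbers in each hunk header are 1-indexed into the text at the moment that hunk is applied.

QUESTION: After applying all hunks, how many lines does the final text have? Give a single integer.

Hunk 1: at line 1 remove [qpl,qzszc,botu] add [mptla] -> 4 lines: plsnd mptla bwght mujlv
Hunk 2: at line 2 remove [bwght] add [kbrjb,fikf,bvdtm] -> 6 lines: plsnd mptla kbrjb fikf bvdtm mujlv
Hunk 3: at line 2 remove [fikf] add [naev] -> 6 lines: plsnd mptla kbrjb naev bvdtm mujlv
Hunk 4: at line 1 remove [kbrjb,naev] add [was] -> 5 lines: plsnd mptla was bvdtm mujlv
Hunk 5: at line 1 remove [was] add [sltak,dexia,mooud] -> 7 lines: plsnd mptla sltak dexia mooud bvdtm mujlv
Hunk 6: at line 3 remove [dexia,mooud,bvdtm] add [gwxb,qmkka] -> 6 lines: plsnd mptla sltak gwxb qmkka mujlv
Final line count: 6

Answer: 6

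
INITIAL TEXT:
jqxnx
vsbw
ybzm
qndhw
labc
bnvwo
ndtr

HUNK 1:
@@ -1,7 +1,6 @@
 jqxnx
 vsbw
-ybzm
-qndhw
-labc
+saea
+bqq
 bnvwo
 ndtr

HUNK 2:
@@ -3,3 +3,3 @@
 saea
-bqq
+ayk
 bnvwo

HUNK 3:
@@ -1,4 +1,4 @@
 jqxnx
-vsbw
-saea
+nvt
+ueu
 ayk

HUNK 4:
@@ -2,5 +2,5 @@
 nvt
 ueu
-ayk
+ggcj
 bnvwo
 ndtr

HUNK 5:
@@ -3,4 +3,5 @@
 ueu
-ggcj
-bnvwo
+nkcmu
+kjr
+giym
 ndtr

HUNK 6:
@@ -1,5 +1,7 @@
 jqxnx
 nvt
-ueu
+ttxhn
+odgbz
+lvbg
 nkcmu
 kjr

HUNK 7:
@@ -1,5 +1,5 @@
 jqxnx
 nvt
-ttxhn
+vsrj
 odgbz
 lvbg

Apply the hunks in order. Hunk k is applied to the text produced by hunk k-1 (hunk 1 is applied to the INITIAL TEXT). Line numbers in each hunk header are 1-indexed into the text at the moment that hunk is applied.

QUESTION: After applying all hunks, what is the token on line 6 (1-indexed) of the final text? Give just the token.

Hunk 1: at line 1 remove [ybzm,qndhw,labc] add [saea,bqq] -> 6 lines: jqxnx vsbw saea bqq bnvwo ndtr
Hunk 2: at line 3 remove [bqq] add [ayk] -> 6 lines: jqxnx vsbw saea ayk bnvwo ndtr
Hunk 3: at line 1 remove [vsbw,saea] add [nvt,ueu] -> 6 lines: jqxnx nvt ueu ayk bnvwo ndtr
Hunk 4: at line 2 remove [ayk] add [ggcj] -> 6 lines: jqxnx nvt ueu ggcj bnvwo ndtr
Hunk 5: at line 3 remove [ggcj,bnvwo] add [nkcmu,kjr,giym] -> 7 lines: jqxnx nvt ueu nkcmu kjr giym ndtr
Hunk 6: at line 1 remove [ueu] add [ttxhn,odgbz,lvbg] -> 9 lines: jqxnx nvt ttxhn odgbz lvbg nkcmu kjr giym ndtr
Hunk 7: at line 1 remove [ttxhn] add [vsrj] -> 9 lines: jqxnx nvt vsrj odgbz lvbg nkcmu kjr giym ndtr
Final line 6: nkcmu

Answer: nkcmu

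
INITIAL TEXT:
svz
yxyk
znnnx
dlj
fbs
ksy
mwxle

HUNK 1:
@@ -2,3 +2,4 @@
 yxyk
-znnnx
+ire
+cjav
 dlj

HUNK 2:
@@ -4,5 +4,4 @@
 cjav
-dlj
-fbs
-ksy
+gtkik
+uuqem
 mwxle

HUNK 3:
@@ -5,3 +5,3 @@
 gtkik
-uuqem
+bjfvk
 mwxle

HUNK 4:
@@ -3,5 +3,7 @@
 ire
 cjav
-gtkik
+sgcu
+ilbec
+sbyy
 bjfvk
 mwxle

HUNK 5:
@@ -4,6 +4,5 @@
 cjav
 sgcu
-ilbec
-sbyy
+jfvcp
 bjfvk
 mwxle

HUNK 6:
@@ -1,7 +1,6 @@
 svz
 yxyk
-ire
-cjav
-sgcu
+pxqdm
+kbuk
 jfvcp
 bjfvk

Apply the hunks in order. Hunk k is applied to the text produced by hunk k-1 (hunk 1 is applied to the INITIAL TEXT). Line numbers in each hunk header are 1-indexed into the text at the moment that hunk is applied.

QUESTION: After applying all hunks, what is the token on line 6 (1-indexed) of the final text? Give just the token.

Answer: bjfvk

Derivation:
Hunk 1: at line 2 remove [znnnx] add [ire,cjav] -> 8 lines: svz yxyk ire cjav dlj fbs ksy mwxle
Hunk 2: at line 4 remove [dlj,fbs,ksy] add [gtkik,uuqem] -> 7 lines: svz yxyk ire cjav gtkik uuqem mwxle
Hunk 3: at line 5 remove [uuqem] add [bjfvk] -> 7 lines: svz yxyk ire cjav gtkik bjfvk mwxle
Hunk 4: at line 3 remove [gtkik] add [sgcu,ilbec,sbyy] -> 9 lines: svz yxyk ire cjav sgcu ilbec sbyy bjfvk mwxle
Hunk 5: at line 4 remove [ilbec,sbyy] add [jfvcp] -> 8 lines: svz yxyk ire cjav sgcu jfvcp bjfvk mwxle
Hunk 6: at line 1 remove [ire,cjav,sgcu] add [pxqdm,kbuk] -> 7 lines: svz yxyk pxqdm kbuk jfvcp bjfvk mwxle
Final line 6: bjfvk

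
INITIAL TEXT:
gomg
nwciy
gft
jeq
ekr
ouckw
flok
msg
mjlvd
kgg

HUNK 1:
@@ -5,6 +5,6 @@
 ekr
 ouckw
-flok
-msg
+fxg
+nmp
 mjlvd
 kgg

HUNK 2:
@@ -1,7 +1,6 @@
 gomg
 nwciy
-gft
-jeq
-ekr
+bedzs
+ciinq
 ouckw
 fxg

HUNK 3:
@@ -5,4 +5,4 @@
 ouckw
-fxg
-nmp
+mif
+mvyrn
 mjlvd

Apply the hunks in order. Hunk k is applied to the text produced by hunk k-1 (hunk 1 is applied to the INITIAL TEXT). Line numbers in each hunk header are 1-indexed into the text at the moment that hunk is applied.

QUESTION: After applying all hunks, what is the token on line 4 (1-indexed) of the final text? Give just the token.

Hunk 1: at line 5 remove [flok,msg] add [fxg,nmp] -> 10 lines: gomg nwciy gft jeq ekr ouckw fxg nmp mjlvd kgg
Hunk 2: at line 1 remove [gft,jeq,ekr] add [bedzs,ciinq] -> 9 lines: gomg nwciy bedzs ciinq ouckw fxg nmp mjlvd kgg
Hunk 3: at line 5 remove [fxg,nmp] add [mif,mvyrn] -> 9 lines: gomg nwciy bedzs ciinq ouckw mif mvyrn mjlvd kgg
Final line 4: ciinq

Answer: ciinq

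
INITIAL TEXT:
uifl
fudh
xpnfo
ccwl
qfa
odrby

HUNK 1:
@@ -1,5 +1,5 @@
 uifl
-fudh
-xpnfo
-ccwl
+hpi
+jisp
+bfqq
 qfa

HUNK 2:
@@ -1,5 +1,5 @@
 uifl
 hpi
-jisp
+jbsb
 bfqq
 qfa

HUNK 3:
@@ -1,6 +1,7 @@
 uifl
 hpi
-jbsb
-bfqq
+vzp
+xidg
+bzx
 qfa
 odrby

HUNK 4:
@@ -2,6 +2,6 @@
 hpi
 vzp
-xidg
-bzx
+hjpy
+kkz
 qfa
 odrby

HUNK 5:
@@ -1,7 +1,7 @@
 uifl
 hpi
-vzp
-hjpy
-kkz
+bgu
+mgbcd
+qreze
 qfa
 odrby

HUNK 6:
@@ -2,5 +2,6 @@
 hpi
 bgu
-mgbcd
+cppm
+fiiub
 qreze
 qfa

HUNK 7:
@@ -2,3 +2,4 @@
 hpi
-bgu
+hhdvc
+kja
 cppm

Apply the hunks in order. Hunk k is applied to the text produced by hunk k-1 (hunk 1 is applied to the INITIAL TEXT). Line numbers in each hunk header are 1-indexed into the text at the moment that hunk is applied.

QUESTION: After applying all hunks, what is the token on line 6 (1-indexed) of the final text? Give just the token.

Answer: fiiub

Derivation:
Hunk 1: at line 1 remove [fudh,xpnfo,ccwl] add [hpi,jisp,bfqq] -> 6 lines: uifl hpi jisp bfqq qfa odrby
Hunk 2: at line 1 remove [jisp] add [jbsb] -> 6 lines: uifl hpi jbsb bfqq qfa odrby
Hunk 3: at line 1 remove [jbsb,bfqq] add [vzp,xidg,bzx] -> 7 lines: uifl hpi vzp xidg bzx qfa odrby
Hunk 4: at line 2 remove [xidg,bzx] add [hjpy,kkz] -> 7 lines: uifl hpi vzp hjpy kkz qfa odrby
Hunk 5: at line 1 remove [vzp,hjpy,kkz] add [bgu,mgbcd,qreze] -> 7 lines: uifl hpi bgu mgbcd qreze qfa odrby
Hunk 6: at line 2 remove [mgbcd] add [cppm,fiiub] -> 8 lines: uifl hpi bgu cppm fiiub qreze qfa odrby
Hunk 7: at line 2 remove [bgu] add [hhdvc,kja] -> 9 lines: uifl hpi hhdvc kja cppm fiiub qreze qfa odrby
Final line 6: fiiub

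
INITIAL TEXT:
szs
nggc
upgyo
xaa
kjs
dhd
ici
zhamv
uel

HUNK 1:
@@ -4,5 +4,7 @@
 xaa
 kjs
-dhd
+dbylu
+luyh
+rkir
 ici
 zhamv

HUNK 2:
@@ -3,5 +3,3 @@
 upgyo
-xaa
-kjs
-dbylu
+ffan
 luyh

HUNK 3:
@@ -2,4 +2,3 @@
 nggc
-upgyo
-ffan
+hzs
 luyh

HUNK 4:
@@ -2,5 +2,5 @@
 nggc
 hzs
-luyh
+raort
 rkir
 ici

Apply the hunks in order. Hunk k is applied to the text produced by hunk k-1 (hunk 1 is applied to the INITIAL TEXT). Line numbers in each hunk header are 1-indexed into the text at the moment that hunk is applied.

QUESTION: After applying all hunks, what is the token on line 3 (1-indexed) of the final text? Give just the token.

Hunk 1: at line 4 remove [dhd] add [dbylu,luyh,rkir] -> 11 lines: szs nggc upgyo xaa kjs dbylu luyh rkir ici zhamv uel
Hunk 2: at line 3 remove [xaa,kjs,dbylu] add [ffan] -> 9 lines: szs nggc upgyo ffan luyh rkir ici zhamv uel
Hunk 3: at line 2 remove [upgyo,ffan] add [hzs] -> 8 lines: szs nggc hzs luyh rkir ici zhamv uel
Hunk 4: at line 2 remove [luyh] add [raort] -> 8 lines: szs nggc hzs raort rkir ici zhamv uel
Final line 3: hzs

Answer: hzs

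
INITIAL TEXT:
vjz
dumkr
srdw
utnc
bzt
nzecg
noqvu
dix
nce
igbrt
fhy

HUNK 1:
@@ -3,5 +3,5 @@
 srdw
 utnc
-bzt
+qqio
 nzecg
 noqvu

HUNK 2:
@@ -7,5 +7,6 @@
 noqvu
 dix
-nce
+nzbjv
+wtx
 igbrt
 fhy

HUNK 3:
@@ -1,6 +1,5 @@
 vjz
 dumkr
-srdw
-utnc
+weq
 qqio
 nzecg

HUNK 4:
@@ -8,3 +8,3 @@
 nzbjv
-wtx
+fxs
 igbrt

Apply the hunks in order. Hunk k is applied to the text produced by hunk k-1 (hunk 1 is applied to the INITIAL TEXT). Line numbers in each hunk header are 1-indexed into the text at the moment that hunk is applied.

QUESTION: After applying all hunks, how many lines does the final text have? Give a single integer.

Hunk 1: at line 3 remove [bzt] add [qqio] -> 11 lines: vjz dumkr srdw utnc qqio nzecg noqvu dix nce igbrt fhy
Hunk 2: at line 7 remove [nce] add [nzbjv,wtx] -> 12 lines: vjz dumkr srdw utnc qqio nzecg noqvu dix nzbjv wtx igbrt fhy
Hunk 3: at line 1 remove [srdw,utnc] add [weq] -> 11 lines: vjz dumkr weq qqio nzecg noqvu dix nzbjv wtx igbrt fhy
Hunk 4: at line 8 remove [wtx] add [fxs] -> 11 lines: vjz dumkr weq qqio nzecg noqvu dix nzbjv fxs igbrt fhy
Final line count: 11

Answer: 11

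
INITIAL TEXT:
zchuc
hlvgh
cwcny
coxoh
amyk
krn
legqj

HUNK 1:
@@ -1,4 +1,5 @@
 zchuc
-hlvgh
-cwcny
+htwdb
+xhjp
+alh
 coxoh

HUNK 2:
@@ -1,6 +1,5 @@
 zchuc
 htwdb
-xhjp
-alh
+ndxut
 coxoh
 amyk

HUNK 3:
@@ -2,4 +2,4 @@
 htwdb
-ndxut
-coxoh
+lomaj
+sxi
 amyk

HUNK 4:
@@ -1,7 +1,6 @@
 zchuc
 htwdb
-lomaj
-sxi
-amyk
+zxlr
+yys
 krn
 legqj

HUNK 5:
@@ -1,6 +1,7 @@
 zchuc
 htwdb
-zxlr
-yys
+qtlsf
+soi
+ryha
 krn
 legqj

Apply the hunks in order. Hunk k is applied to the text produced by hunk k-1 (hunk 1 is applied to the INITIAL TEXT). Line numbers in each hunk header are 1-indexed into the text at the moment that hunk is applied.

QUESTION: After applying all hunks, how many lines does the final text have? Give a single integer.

Hunk 1: at line 1 remove [hlvgh,cwcny] add [htwdb,xhjp,alh] -> 8 lines: zchuc htwdb xhjp alh coxoh amyk krn legqj
Hunk 2: at line 1 remove [xhjp,alh] add [ndxut] -> 7 lines: zchuc htwdb ndxut coxoh amyk krn legqj
Hunk 3: at line 2 remove [ndxut,coxoh] add [lomaj,sxi] -> 7 lines: zchuc htwdb lomaj sxi amyk krn legqj
Hunk 4: at line 1 remove [lomaj,sxi,amyk] add [zxlr,yys] -> 6 lines: zchuc htwdb zxlr yys krn legqj
Hunk 5: at line 1 remove [zxlr,yys] add [qtlsf,soi,ryha] -> 7 lines: zchuc htwdb qtlsf soi ryha krn legqj
Final line count: 7

Answer: 7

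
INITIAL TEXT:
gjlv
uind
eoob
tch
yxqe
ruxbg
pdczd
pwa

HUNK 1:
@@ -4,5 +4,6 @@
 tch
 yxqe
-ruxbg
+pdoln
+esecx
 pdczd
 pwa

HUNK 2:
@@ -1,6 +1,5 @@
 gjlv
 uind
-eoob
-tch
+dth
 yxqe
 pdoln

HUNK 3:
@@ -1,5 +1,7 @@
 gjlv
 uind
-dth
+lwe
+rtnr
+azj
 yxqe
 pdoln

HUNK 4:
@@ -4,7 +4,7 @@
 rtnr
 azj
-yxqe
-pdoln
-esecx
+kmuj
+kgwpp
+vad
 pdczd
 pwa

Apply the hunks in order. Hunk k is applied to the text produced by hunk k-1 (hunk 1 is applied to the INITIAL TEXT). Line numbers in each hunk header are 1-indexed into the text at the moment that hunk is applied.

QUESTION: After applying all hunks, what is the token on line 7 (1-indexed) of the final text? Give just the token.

Hunk 1: at line 4 remove [ruxbg] add [pdoln,esecx] -> 9 lines: gjlv uind eoob tch yxqe pdoln esecx pdczd pwa
Hunk 2: at line 1 remove [eoob,tch] add [dth] -> 8 lines: gjlv uind dth yxqe pdoln esecx pdczd pwa
Hunk 3: at line 1 remove [dth] add [lwe,rtnr,azj] -> 10 lines: gjlv uind lwe rtnr azj yxqe pdoln esecx pdczd pwa
Hunk 4: at line 4 remove [yxqe,pdoln,esecx] add [kmuj,kgwpp,vad] -> 10 lines: gjlv uind lwe rtnr azj kmuj kgwpp vad pdczd pwa
Final line 7: kgwpp

Answer: kgwpp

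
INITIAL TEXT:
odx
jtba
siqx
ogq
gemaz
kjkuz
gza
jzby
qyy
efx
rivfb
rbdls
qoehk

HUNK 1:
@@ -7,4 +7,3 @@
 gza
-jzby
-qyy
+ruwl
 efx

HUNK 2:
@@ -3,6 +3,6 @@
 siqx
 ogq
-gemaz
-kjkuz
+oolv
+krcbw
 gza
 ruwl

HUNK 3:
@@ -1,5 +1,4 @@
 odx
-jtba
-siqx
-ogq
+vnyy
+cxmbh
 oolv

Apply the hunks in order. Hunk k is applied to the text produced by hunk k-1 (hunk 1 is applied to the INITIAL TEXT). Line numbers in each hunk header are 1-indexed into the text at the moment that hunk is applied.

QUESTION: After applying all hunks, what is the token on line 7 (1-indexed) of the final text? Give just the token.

Answer: ruwl

Derivation:
Hunk 1: at line 7 remove [jzby,qyy] add [ruwl] -> 12 lines: odx jtba siqx ogq gemaz kjkuz gza ruwl efx rivfb rbdls qoehk
Hunk 2: at line 3 remove [gemaz,kjkuz] add [oolv,krcbw] -> 12 lines: odx jtba siqx ogq oolv krcbw gza ruwl efx rivfb rbdls qoehk
Hunk 3: at line 1 remove [jtba,siqx,ogq] add [vnyy,cxmbh] -> 11 lines: odx vnyy cxmbh oolv krcbw gza ruwl efx rivfb rbdls qoehk
Final line 7: ruwl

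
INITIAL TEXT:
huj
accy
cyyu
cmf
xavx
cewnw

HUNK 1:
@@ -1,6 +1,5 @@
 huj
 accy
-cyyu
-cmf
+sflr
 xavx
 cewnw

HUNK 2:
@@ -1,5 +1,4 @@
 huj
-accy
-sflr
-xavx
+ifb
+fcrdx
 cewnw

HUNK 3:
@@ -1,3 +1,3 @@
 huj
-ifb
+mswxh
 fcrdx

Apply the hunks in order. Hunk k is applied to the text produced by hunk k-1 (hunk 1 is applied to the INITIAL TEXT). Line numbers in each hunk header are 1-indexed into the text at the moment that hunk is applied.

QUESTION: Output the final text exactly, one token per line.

Hunk 1: at line 1 remove [cyyu,cmf] add [sflr] -> 5 lines: huj accy sflr xavx cewnw
Hunk 2: at line 1 remove [accy,sflr,xavx] add [ifb,fcrdx] -> 4 lines: huj ifb fcrdx cewnw
Hunk 3: at line 1 remove [ifb] add [mswxh] -> 4 lines: huj mswxh fcrdx cewnw

Answer: huj
mswxh
fcrdx
cewnw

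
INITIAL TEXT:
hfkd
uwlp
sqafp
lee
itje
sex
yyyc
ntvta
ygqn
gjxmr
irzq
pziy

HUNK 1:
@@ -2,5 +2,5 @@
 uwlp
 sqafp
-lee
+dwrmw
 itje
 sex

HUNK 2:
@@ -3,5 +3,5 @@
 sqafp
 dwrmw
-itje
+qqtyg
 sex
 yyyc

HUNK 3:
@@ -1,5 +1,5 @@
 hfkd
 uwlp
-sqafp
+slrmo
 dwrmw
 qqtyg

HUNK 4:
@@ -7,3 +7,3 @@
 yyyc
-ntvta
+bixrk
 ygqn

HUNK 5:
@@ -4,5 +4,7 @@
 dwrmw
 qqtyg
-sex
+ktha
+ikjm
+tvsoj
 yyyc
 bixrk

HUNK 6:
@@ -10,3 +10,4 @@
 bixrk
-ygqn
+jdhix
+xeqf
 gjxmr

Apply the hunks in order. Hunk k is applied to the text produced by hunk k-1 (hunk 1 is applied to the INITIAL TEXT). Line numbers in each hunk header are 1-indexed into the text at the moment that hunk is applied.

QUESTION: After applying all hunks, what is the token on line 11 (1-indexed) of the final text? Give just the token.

Answer: jdhix

Derivation:
Hunk 1: at line 2 remove [lee] add [dwrmw] -> 12 lines: hfkd uwlp sqafp dwrmw itje sex yyyc ntvta ygqn gjxmr irzq pziy
Hunk 2: at line 3 remove [itje] add [qqtyg] -> 12 lines: hfkd uwlp sqafp dwrmw qqtyg sex yyyc ntvta ygqn gjxmr irzq pziy
Hunk 3: at line 1 remove [sqafp] add [slrmo] -> 12 lines: hfkd uwlp slrmo dwrmw qqtyg sex yyyc ntvta ygqn gjxmr irzq pziy
Hunk 4: at line 7 remove [ntvta] add [bixrk] -> 12 lines: hfkd uwlp slrmo dwrmw qqtyg sex yyyc bixrk ygqn gjxmr irzq pziy
Hunk 5: at line 4 remove [sex] add [ktha,ikjm,tvsoj] -> 14 lines: hfkd uwlp slrmo dwrmw qqtyg ktha ikjm tvsoj yyyc bixrk ygqn gjxmr irzq pziy
Hunk 6: at line 10 remove [ygqn] add [jdhix,xeqf] -> 15 lines: hfkd uwlp slrmo dwrmw qqtyg ktha ikjm tvsoj yyyc bixrk jdhix xeqf gjxmr irzq pziy
Final line 11: jdhix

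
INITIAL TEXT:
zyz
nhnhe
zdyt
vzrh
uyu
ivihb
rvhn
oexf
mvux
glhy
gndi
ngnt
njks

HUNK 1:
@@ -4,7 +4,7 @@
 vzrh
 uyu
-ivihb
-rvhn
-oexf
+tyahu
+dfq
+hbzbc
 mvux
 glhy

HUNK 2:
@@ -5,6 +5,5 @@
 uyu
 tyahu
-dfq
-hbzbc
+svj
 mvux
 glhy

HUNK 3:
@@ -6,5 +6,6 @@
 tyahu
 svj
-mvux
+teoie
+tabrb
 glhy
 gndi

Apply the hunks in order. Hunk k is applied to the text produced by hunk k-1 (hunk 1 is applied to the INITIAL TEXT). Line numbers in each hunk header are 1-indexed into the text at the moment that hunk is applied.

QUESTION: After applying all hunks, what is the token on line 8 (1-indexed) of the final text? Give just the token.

Hunk 1: at line 4 remove [ivihb,rvhn,oexf] add [tyahu,dfq,hbzbc] -> 13 lines: zyz nhnhe zdyt vzrh uyu tyahu dfq hbzbc mvux glhy gndi ngnt njks
Hunk 2: at line 5 remove [dfq,hbzbc] add [svj] -> 12 lines: zyz nhnhe zdyt vzrh uyu tyahu svj mvux glhy gndi ngnt njks
Hunk 3: at line 6 remove [mvux] add [teoie,tabrb] -> 13 lines: zyz nhnhe zdyt vzrh uyu tyahu svj teoie tabrb glhy gndi ngnt njks
Final line 8: teoie

Answer: teoie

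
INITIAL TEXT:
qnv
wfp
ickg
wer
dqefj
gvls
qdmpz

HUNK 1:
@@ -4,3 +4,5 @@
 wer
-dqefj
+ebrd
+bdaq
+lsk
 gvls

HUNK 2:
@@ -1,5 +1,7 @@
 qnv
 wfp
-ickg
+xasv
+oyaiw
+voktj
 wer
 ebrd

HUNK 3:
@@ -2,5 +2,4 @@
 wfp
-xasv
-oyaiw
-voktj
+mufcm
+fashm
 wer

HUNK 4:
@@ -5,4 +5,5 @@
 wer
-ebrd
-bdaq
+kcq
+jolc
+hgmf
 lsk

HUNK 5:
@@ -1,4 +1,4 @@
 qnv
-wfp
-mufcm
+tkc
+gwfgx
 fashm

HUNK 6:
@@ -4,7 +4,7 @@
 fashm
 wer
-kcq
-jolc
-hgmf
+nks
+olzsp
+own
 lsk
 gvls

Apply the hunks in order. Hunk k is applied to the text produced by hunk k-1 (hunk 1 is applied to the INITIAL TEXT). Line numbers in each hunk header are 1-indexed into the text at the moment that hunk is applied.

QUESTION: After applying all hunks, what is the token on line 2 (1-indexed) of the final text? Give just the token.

Hunk 1: at line 4 remove [dqefj] add [ebrd,bdaq,lsk] -> 9 lines: qnv wfp ickg wer ebrd bdaq lsk gvls qdmpz
Hunk 2: at line 1 remove [ickg] add [xasv,oyaiw,voktj] -> 11 lines: qnv wfp xasv oyaiw voktj wer ebrd bdaq lsk gvls qdmpz
Hunk 3: at line 2 remove [xasv,oyaiw,voktj] add [mufcm,fashm] -> 10 lines: qnv wfp mufcm fashm wer ebrd bdaq lsk gvls qdmpz
Hunk 4: at line 5 remove [ebrd,bdaq] add [kcq,jolc,hgmf] -> 11 lines: qnv wfp mufcm fashm wer kcq jolc hgmf lsk gvls qdmpz
Hunk 5: at line 1 remove [wfp,mufcm] add [tkc,gwfgx] -> 11 lines: qnv tkc gwfgx fashm wer kcq jolc hgmf lsk gvls qdmpz
Hunk 6: at line 4 remove [kcq,jolc,hgmf] add [nks,olzsp,own] -> 11 lines: qnv tkc gwfgx fashm wer nks olzsp own lsk gvls qdmpz
Final line 2: tkc

Answer: tkc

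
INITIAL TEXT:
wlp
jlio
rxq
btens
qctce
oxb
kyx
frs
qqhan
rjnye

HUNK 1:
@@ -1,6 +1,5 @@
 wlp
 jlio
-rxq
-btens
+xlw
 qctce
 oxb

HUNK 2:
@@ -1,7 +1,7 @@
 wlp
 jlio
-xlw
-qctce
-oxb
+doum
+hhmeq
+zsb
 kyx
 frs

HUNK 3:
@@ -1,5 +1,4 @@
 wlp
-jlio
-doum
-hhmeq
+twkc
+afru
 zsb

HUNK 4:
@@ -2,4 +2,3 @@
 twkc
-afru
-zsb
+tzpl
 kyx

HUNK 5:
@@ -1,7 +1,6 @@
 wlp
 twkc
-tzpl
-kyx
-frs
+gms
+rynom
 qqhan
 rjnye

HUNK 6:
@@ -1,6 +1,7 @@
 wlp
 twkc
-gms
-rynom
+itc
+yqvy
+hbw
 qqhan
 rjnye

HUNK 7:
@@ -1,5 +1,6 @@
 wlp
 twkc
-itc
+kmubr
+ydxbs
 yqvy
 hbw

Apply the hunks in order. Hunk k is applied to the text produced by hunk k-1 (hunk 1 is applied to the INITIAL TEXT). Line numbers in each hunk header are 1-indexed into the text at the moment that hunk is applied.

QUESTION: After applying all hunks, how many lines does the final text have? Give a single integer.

Answer: 8

Derivation:
Hunk 1: at line 1 remove [rxq,btens] add [xlw] -> 9 lines: wlp jlio xlw qctce oxb kyx frs qqhan rjnye
Hunk 2: at line 1 remove [xlw,qctce,oxb] add [doum,hhmeq,zsb] -> 9 lines: wlp jlio doum hhmeq zsb kyx frs qqhan rjnye
Hunk 3: at line 1 remove [jlio,doum,hhmeq] add [twkc,afru] -> 8 lines: wlp twkc afru zsb kyx frs qqhan rjnye
Hunk 4: at line 2 remove [afru,zsb] add [tzpl] -> 7 lines: wlp twkc tzpl kyx frs qqhan rjnye
Hunk 5: at line 1 remove [tzpl,kyx,frs] add [gms,rynom] -> 6 lines: wlp twkc gms rynom qqhan rjnye
Hunk 6: at line 1 remove [gms,rynom] add [itc,yqvy,hbw] -> 7 lines: wlp twkc itc yqvy hbw qqhan rjnye
Hunk 7: at line 1 remove [itc] add [kmubr,ydxbs] -> 8 lines: wlp twkc kmubr ydxbs yqvy hbw qqhan rjnye
Final line count: 8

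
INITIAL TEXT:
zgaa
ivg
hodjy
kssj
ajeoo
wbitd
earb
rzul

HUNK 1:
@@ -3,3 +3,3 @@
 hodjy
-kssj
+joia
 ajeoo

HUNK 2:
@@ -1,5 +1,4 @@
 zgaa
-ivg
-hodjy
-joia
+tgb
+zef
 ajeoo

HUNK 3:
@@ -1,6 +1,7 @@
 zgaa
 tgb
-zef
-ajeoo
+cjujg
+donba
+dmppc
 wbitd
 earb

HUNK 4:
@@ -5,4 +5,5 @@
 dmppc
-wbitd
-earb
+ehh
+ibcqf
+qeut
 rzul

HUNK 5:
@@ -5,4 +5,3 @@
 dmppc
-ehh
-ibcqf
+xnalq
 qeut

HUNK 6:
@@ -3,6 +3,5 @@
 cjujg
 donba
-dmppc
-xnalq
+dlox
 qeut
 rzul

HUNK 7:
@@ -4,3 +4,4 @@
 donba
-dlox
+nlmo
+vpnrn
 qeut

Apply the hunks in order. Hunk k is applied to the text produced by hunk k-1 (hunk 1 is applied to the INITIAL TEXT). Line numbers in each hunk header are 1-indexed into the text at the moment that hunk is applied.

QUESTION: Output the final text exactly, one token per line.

Hunk 1: at line 3 remove [kssj] add [joia] -> 8 lines: zgaa ivg hodjy joia ajeoo wbitd earb rzul
Hunk 2: at line 1 remove [ivg,hodjy,joia] add [tgb,zef] -> 7 lines: zgaa tgb zef ajeoo wbitd earb rzul
Hunk 3: at line 1 remove [zef,ajeoo] add [cjujg,donba,dmppc] -> 8 lines: zgaa tgb cjujg donba dmppc wbitd earb rzul
Hunk 4: at line 5 remove [wbitd,earb] add [ehh,ibcqf,qeut] -> 9 lines: zgaa tgb cjujg donba dmppc ehh ibcqf qeut rzul
Hunk 5: at line 5 remove [ehh,ibcqf] add [xnalq] -> 8 lines: zgaa tgb cjujg donba dmppc xnalq qeut rzul
Hunk 6: at line 3 remove [dmppc,xnalq] add [dlox] -> 7 lines: zgaa tgb cjujg donba dlox qeut rzul
Hunk 7: at line 4 remove [dlox] add [nlmo,vpnrn] -> 8 lines: zgaa tgb cjujg donba nlmo vpnrn qeut rzul

Answer: zgaa
tgb
cjujg
donba
nlmo
vpnrn
qeut
rzul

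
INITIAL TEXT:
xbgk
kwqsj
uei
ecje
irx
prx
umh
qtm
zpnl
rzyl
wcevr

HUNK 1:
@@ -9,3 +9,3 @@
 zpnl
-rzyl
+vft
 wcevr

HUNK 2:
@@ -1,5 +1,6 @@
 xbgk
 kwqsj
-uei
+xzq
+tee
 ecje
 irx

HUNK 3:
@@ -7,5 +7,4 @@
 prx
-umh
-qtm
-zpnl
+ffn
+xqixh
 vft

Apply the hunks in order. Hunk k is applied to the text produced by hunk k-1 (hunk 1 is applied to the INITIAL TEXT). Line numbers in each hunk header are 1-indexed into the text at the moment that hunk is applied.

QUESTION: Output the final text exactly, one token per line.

Hunk 1: at line 9 remove [rzyl] add [vft] -> 11 lines: xbgk kwqsj uei ecje irx prx umh qtm zpnl vft wcevr
Hunk 2: at line 1 remove [uei] add [xzq,tee] -> 12 lines: xbgk kwqsj xzq tee ecje irx prx umh qtm zpnl vft wcevr
Hunk 3: at line 7 remove [umh,qtm,zpnl] add [ffn,xqixh] -> 11 lines: xbgk kwqsj xzq tee ecje irx prx ffn xqixh vft wcevr

Answer: xbgk
kwqsj
xzq
tee
ecje
irx
prx
ffn
xqixh
vft
wcevr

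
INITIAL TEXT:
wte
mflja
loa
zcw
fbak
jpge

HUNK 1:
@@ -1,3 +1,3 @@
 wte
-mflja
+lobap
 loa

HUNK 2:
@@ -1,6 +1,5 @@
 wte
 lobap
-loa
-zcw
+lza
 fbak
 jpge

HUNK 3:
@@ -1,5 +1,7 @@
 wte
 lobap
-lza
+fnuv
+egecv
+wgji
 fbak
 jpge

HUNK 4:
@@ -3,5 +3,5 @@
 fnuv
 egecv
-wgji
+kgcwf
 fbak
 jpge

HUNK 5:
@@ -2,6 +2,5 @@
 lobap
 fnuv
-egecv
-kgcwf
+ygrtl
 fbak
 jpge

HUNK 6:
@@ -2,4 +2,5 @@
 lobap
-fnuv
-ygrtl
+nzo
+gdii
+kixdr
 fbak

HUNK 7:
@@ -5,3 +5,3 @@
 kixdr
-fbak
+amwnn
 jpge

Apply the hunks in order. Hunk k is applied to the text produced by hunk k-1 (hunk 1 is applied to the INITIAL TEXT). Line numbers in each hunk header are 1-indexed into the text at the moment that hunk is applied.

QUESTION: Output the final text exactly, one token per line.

Hunk 1: at line 1 remove [mflja] add [lobap] -> 6 lines: wte lobap loa zcw fbak jpge
Hunk 2: at line 1 remove [loa,zcw] add [lza] -> 5 lines: wte lobap lza fbak jpge
Hunk 3: at line 1 remove [lza] add [fnuv,egecv,wgji] -> 7 lines: wte lobap fnuv egecv wgji fbak jpge
Hunk 4: at line 3 remove [wgji] add [kgcwf] -> 7 lines: wte lobap fnuv egecv kgcwf fbak jpge
Hunk 5: at line 2 remove [egecv,kgcwf] add [ygrtl] -> 6 lines: wte lobap fnuv ygrtl fbak jpge
Hunk 6: at line 2 remove [fnuv,ygrtl] add [nzo,gdii,kixdr] -> 7 lines: wte lobap nzo gdii kixdr fbak jpge
Hunk 7: at line 5 remove [fbak] add [amwnn] -> 7 lines: wte lobap nzo gdii kixdr amwnn jpge

Answer: wte
lobap
nzo
gdii
kixdr
amwnn
jpge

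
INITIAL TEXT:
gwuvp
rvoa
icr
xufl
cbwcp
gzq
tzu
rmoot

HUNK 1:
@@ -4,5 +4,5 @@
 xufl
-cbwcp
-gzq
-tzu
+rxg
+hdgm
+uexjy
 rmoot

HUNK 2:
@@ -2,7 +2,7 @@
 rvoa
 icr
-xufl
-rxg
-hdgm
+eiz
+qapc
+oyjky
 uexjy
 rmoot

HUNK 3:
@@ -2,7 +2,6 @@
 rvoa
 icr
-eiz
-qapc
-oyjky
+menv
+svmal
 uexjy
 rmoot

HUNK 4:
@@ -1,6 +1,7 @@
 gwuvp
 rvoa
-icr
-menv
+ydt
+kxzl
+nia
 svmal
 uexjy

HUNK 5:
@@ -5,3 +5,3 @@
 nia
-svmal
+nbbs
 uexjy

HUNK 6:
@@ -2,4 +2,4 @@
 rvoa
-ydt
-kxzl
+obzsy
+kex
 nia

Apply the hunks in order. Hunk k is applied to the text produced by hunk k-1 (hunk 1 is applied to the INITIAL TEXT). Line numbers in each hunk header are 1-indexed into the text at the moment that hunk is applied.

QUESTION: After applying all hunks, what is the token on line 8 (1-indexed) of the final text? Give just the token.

Answer: rmoot

Derivation:
Hunk 1: at line 4 remove [cbwcp,gzq,tzu] add [rxg,hdgm,uexjy] -> 8 lines: gwuvp rvoa icr xufl rxg hdgm uexjy rmoot
Hunk 2: at line 2 remove [xufl,rxg,hdgm] add [eiz,qapc,oyjky] -> 8 lines: gwuvp rvoa icr eiz qapc oyjky uexjy rmoot
Hunk 3: at line 2 remove [eiz,qapc,oyjky] add [menv,svmal] -> 7 lines: gwuvp rvoa icr menv svmal uexjy rmoot
Hunk 4: at line 1 remove [icr,menv] add [ydt,kxzl,nia] -> 8 lines: gwuvp rvoa ydt kxzl nia svmal uexjy rmoot
Hunk 5: at line 5 remove [svmal] add [nbbs] -> 8 lines: gwuvp rvoa ydt kxzl nia nbbs uexjy rmoot
Hunk 6: at line 2 remove [ydt,kxzl] add [obzsy,kex] -> 8 lines: gwuvp rvoa obzsy kex nia nbbs uexjy rmoot
Final line 8: rmoot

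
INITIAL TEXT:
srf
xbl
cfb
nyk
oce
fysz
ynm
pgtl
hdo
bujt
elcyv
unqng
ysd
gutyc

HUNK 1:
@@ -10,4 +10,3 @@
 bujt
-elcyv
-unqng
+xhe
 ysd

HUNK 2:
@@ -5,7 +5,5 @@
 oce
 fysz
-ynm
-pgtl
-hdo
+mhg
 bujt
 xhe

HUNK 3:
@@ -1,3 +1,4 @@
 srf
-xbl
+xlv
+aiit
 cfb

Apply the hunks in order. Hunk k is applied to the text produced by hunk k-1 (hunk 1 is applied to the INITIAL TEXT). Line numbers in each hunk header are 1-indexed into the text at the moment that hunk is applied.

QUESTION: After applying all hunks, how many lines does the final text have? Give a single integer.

Answer: 12

Derivation:
Hunk 1: at line 10 remove [elcyv,unqng] add [xhe] -> 13 lines: srf xbl cfb nyk oce fysz ynm pgtl hdo bujt xhe ysd gutyc
Hunk 2: at line 5 remove [ynm,pgtl,hdo] add [mhg] -> 11 lines: srf xbl cfb nyk oce fysz mhg bujt xhe ysd gutyc
Hunk 3: at line 1 remove [xbl] add [xlv,aiit] -> 12 lines: srf xlv aiit cfb nyk oce fysz mhg bujt xhe ysd gutyc
Final line count: 12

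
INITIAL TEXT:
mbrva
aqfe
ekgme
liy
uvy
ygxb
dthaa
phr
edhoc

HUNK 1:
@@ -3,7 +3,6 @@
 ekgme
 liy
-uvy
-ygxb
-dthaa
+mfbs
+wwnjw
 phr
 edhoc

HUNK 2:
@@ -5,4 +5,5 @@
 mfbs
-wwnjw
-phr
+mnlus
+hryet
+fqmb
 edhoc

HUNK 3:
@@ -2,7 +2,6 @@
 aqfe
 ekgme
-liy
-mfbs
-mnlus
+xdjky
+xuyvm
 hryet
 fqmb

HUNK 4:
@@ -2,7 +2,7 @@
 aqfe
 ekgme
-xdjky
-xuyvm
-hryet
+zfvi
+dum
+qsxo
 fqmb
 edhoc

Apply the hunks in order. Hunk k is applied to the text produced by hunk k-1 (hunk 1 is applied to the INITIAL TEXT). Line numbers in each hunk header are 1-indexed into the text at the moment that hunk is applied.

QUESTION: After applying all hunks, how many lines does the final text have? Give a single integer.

Hunk 1: at line 3 remove [uvy,ygxb,dthaa] add [mfbs,wwnjw] -> 8 lines: mbrva aqfe ekgme liy mfbs wwnjw phr edhoc
Hunk 2: at line 5 remove [wwnjw,phr] add [mnlus,hryet,fqmb] -> 9 lines: mbrva aqfe ekgme liy mfbs mnlus hryet fqmb edhoc
Hunk 3: at line 2 remove [liy,mfbs,mnlus] add [xdjky,xuyvm] -> 8 lines: mbrva aqfe ekgme xdjky xuyvm hryet fqmb edhoc
Hunk 4: at line 2 remove [xdjky,xuyvm,hryet] add [zfvi,dum,qsxo] -> 8 lines: mbrva aqfe ekgme zfvi dum qsxo fqmb edhoc
Final line count: 8

Answer: 8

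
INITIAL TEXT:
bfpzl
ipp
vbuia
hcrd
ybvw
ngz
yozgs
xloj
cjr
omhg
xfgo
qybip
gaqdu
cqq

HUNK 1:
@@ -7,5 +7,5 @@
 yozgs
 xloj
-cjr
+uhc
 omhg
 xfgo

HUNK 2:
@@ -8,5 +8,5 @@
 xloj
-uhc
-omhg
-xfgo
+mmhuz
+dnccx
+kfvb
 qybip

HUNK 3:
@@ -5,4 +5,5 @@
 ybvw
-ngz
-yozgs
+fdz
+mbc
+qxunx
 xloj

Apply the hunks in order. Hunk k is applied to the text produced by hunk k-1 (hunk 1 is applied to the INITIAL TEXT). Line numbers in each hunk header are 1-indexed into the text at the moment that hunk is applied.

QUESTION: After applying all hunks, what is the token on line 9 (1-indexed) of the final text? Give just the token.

Answer: xloj

Derivation:
Hunk 1: at line 7 remove [cjr] add [uhc] -> 14 lines: bfpzl ipp vbuia hcrd ybvw ngz yozgs xloj uhc omhg xfgo qybip gaqdu cqq
Hunk 2: at line 8 remove [uhc,omhg,xfgo] add [mmhuz,dnccx,kfvb] -> 14 lines: bfpzl ipp vbuia hcrd ybvw ngz yozgs xloj mmhuz dnccx kfvb qybip gaqdu cqq
Hunk 3: at line 5 remove [ngz,yozgs] add [fdz,mbc,qxunx] -> 15 lines: bfpzl ipp vbuia hcrd ybvw fdz mbc qxunx xloj mmhuz dnccx kfvb qybip gaqdu cqq
Final line 9: xloj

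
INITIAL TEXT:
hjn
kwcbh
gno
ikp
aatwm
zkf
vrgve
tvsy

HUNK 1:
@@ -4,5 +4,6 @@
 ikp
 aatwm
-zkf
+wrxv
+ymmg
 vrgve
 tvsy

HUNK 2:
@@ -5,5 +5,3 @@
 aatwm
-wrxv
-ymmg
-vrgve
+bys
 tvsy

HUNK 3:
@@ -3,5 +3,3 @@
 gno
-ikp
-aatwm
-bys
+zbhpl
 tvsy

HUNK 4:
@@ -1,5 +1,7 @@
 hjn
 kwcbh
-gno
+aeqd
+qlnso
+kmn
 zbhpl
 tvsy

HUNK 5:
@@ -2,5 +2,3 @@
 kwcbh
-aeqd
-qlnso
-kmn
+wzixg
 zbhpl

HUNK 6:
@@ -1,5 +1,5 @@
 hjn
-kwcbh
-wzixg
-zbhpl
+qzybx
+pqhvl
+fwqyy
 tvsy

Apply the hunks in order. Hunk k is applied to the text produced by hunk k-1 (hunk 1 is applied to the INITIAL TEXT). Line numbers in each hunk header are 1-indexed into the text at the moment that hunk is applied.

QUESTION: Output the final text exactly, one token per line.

Hunk 1: at line 4 remove [zkf] add [wrxv,ymmg] -> 9 lines: hjn kwcbh gno ikp aatwm wrxv ymmg vrgve tvsy
Hunk 2: at line 5 remove [wrxv,ymmg,vrgve] add [bys] -> 7 lines: hjn kwcbh gno ikp aatwm bys tvsy
Hunk 3: at line 3 remove [ikp,aatwm,bys] add [zbhpl] -> 5 lines: hjn kwcbh gno zbhpl tvsy
Hunk 4: at line 1 remove [gno] add [aeqd,qlnso,kmn] -> 7 lines: hjn kwcbh aeqd qlnso kmn zbhpl tvsy
Hunk 5: at line 2 remove [aeqd,qlnso,kmn] add [wzixg] -> 5 lines: hjn kwcbh wzixg zbhpl tvsy
Hunk 6: at line 1 remove [kwcbh,wzixg,zbhpl] add [qzybx,pqhvl,fwqyy] -> 5 lines: hjn qzybx pqhvl fwqyy tvsy

Answer: hjn
qzybx
pqhvl
fwqyy
tvsy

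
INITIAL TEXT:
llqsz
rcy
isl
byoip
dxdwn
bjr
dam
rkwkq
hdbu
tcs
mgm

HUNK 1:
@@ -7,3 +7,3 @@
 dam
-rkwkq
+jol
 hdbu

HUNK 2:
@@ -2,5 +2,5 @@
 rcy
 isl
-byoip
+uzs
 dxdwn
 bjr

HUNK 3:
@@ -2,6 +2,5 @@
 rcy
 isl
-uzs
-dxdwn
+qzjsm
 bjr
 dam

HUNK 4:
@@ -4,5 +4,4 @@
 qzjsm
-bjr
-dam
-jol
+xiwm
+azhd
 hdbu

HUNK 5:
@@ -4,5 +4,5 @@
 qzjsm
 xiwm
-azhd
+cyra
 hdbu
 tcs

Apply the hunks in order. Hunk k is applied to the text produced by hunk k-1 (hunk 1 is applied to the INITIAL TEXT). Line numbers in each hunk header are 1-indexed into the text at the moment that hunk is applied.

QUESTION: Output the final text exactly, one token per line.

Answer: llqsz
rcy
isl
qzjsm
xiwm
cyra
hdbu
tcs
mgm

Derivation:
Hunk 1: at line 7 remove [rkwkq] add [jol] -> 11 lines: llqsz rcy isl byoip dxdwn bjr dam jol hdbu tcs mgm
Hunk 2: at line 2 remove [byoip] add [uzs] -> 11 lines: llqsz rcy isl uzs dxdwn bjr dam jol hdbu tcs mgm
Hunk 3: at line 2 remove [uzs,dxdwn] add [qzjsm] -> 10 lines: llqsz rcy isl qzjsm bjr dam jol hdbu tcs mgm
Hunk 4: at line 4 remove [bjr,dam,jol] add [xiwm,azhd] -> 9 lines: llqsz rcy isl qzjsm xiwm azhd hdbu tcs mgm
Hunk 5: at line 4 remove [azhd] add [cyra] -> 9 lines: llqsz rcy isl qzjsm xiwm cyra hdbu tcs mgm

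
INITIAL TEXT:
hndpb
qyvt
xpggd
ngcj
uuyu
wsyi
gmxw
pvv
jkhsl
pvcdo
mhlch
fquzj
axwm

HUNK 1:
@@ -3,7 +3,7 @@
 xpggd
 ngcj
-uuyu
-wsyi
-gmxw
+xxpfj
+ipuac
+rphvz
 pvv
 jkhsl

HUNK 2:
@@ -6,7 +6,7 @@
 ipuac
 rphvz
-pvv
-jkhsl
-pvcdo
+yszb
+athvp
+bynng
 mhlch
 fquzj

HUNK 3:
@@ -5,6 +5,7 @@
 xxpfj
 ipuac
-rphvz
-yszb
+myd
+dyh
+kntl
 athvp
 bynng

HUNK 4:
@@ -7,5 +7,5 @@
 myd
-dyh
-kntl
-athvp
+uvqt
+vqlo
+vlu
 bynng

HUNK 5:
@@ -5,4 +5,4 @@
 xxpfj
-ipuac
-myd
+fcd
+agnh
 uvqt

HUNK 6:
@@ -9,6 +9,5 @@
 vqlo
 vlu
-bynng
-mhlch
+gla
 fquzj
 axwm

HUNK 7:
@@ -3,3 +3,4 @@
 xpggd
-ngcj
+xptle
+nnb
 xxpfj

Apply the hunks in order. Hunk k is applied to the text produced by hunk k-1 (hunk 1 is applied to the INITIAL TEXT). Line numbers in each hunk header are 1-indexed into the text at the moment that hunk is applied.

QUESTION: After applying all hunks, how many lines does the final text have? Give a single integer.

Hunk 1: at line 3 remove [uuyu,wsyi,gmxw] add [xxpfj,ipuac,rphvz] -> 13 lines: hndpb qyvt xpggd ngcj xxpfj ipuac rphvz pvv jkhsl pvcdo mhlch fquzj axwm
Hunk 2: at line 6 remove [pvv,jkhsl,pvcdo] add [yszb,athvp,bynng] -> 13 lines: hndpb qyvt xpggd ngcj xxpfj ipuac rphvz yszb athvp bynng mhlch fquzj axwm
Hunk 3: at line 5 remove [rphvz,yszb] add [myd,dyh,kntl] -> 14 lines: hndpb qyvt xpggd ngcj xxpfj ipuac myd dyh kntl athvp bynng mhlch fquzj axwm
Hunk 4: at line 7 remove [dyh,kntl,athvp] add [uvqt,vqlo,vlu] -> 14 lines: hndpb qyvt xpggd ngcj xxpfj ipuac myd uvqt vqlo vlu bynng mhlch fquzj axwm
Hunk 5: at line 5 remove [ipuac,myd] add [fcd,agnh] -> 14 lines: hndpb qyvt xpggd ngcj xxpfj fcd agnh uvqt vqlo vlu bynng mhlch fquzj axwm
Hunk 6: at line 9 remove [bynng,mhlch] add [gla] -> 13 lines: hndpb qyvt xpggd ngcj xxpfj fcd agnh uvqt vqlo vlu gla fquzj axwm
Hunk 7: at line 3 remove [ngcj] add [xptle,nnb] -> 14 lines: hndpb qyvt xpggd xptle nnb xxpfj fcd agnh uvqt vqlo vlu gla fquzj axwm
Final line count: 14

Answer: 14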